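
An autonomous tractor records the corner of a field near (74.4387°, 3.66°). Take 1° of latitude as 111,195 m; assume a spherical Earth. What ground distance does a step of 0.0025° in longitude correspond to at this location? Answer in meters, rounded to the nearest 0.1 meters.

At 74.4387° a degree of longitude is 111195 × cos 74.4387° ≈ 29830.2 m, so 0.0025° corresponds to 74.5755 m.

74.6 meters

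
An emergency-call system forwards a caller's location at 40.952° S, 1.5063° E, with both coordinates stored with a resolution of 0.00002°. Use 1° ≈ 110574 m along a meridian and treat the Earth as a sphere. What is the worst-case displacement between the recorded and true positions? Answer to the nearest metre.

With a 0.00002° grid the true value lies within half a step, ±0.00002°/2 = ±1e-05°, of the stored one.
Latitude error → 1e-05 × 110574 = 1.10574 m along the meridian.
Longitude error → 1e-05 × 110574 × cos 40.952° = 1e-05 × 110574 × 0.7553 ≈ 0.83512 m.
Combining orthogonally: (1.10574² + 0.83512²)^½ ≈ 1.38567 m.

1 metres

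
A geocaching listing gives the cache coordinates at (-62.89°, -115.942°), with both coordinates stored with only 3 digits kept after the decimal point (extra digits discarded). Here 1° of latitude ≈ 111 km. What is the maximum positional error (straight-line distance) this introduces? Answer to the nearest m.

Truncating at 3 decimal places can drop up to a full unit in the last place, so each coordinate may be off by as much as 0.001°.
Latitude error → 0.001 × 111000 = 111 m along the meridian.
East–west component at 62.89°: 0.001° × 111000 × cos 62.89° ≈ 0.001 × 50582.7 ≈ 50.5827 m.
Combining orthogonally: (111² + 50.5827²)^½ ≈ 121.982 m.

122 m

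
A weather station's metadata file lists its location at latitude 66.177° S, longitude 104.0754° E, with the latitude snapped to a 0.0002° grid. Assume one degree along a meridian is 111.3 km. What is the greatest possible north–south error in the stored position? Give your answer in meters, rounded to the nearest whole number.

With a 0.0002° grid the true value lies within half a step, ±0.0002°/2 = ±0.0001°, of the stored one.
So the N–S error is at most 0.0001 × 111300 = 11.13 m.

11 meters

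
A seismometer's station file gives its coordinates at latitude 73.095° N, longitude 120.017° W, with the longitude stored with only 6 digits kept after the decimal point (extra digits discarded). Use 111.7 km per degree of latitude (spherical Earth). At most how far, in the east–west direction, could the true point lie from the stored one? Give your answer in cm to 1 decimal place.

3.2 cm

Truncating at 6 decimal places can drop up to a full unit in the last place, so the longitude may be off by as much as 1e-06°.
Parallels shrink by cos φ, so at 73.095° a degree of longitude is 111700 × 0.2908 ≈ 32480.8 m.
East–west error: 1e-06° × 32480.8 m/° ≈ 0.0324808 m.
That is 0.0324808 m = 3.2481 cm.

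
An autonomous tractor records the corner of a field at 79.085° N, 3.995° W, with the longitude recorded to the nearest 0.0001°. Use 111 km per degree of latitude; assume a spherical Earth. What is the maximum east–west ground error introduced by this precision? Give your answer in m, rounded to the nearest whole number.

1 m

Rounding to 4 decimal places leaves the longitude within ±5e-05° of the true value.
At latitude 79.085° a degree of longitude spans 111000 m × cos 79.085° = 111000 × 0.1894 ≈ 21018.1 m.
So at most 5e-05° × 21018.1 ≈ 1.05091 m east–west.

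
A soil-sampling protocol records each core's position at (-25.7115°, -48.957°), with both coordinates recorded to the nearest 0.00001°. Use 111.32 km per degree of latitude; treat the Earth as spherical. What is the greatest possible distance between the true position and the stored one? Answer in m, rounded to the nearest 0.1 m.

0.7 m

Rounding to 5 decimal places leaves each coordinate within ±5e-06° of the true value.
N–S: 5e-06° × 111320 m/° = 0.5566 m.
Longitude error → 5e-06 × 111320 × cos 25.7115° = 5e-06 × 111320 × 0.9010 ≈ 0.501491 m.
Combining orthogonally: (0.5566² + 0.501491²)^½ ≈ 0.749197 m.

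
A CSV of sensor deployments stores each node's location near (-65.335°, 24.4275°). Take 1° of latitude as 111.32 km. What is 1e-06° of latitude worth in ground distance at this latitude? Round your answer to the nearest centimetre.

Along a meridian 1e-06° is 1e-06 × 111320 = 0.11132 m.
That is 0.11132 m = 11.132 cm.

11 centimetres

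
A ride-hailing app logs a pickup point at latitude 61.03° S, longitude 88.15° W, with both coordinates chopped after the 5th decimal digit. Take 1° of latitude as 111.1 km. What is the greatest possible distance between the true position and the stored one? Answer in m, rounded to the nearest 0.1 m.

Truncating at 5 decimal places can drop up to a full unit in the last place, so each coordinate may be off by as much as 1e-05°.
North–south component: 1e-05° × 111100 = 1.111 m.
East–west component at 61.03°: 1e-05° × 111100 × cos 61.03° ≈ 1e-05 × 53811.5 ≈ 0.538115 m.
Worst case both components are at the extreme and orthogonal: √(1.111² + 0.538115²) ≈ 1.23446 m.

1.2 m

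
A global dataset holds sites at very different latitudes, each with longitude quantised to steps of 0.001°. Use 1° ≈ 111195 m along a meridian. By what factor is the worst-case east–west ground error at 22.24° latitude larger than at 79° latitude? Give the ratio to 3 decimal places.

With a 0.001° grid the true value lies within half a step, ±0.001°/2 = ±0.0005°, of the stored one.
Error at 22.24° = 0.0005° × 111195 × cos 22.24° ≈ 55.598 × 0.9256 = 51.461 m.
At 79°: 0.0005° × 111195 × cos 79° = 0.0005 × 111195 × 0.1908 ≈ 10.609 m.
Ratio: 51.461 / 10.609 = cos 22.24° / cos 79° ≈ 4.8510.

4.851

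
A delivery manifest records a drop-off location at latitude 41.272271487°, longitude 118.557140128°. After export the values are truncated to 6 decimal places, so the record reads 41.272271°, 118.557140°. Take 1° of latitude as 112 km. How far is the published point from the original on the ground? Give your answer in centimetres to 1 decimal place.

The latitude changed by +0.000000487° and the longitude by +0.000000128°.
North–south shift: 0.000000487 × 112000 = 0.054544 m.
East–west at this latitude: 0.000000128° × 112000 × cos 41.2723° ≈ 0.000000128 × 84177.3 = 0.0107747 m.
Hypotenuse of the two orthogonal shifts: √(0.054544² + 0.0107747²) = 0.055598 m.
That is 0.055598 m = 5.5598 cm.

5.6 centimetres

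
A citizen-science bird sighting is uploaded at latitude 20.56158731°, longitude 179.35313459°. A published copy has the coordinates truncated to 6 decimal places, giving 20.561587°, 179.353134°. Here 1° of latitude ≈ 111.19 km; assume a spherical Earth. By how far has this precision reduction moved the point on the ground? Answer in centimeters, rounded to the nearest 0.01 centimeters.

The latitude changed by +0.00000031° and the longitude by +0.00000059°.
N–S: 0.00000031° × 111190 m/° = 0.0344689 m.
E–W at 20.5616°: 0.00000059° × 111190 × cos 20.5616° = 0.00000059 × 111190 × 0.9363 ≈ 0.0614229 m.
Distance: √(0.0344689² + 0.0614229²) ≈ 0.0704335 m.
That is 0.0704335 m = 7.0434 cm.

7.04 centimeters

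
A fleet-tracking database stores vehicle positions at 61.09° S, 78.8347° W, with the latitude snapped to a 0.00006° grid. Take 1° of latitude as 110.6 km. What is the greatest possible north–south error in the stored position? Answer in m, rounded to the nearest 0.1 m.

3.3 m

With a 0.00006° grid the true value lies within half a step, ±0.00006°/2 = ±3e-05°, of the stored one.
North–south distance: 3e-05° × 110600 m/° = 3.318 m.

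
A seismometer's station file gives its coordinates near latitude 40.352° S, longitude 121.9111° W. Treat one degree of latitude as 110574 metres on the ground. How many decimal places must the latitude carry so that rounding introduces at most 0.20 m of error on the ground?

One degree of latitude covers 110574 m.
N decimal places → at most half a unit in the last place, 0.5 × 10⁻ᴺ° = 110574/2 × 10⁻ᴺ m.
Setting 55287 × 10⁻ᴺ ≤ 0.20 gives 10ᴺ ≥ 2.764e+05, i.e. N ≥ 5.44.
N = 5 would give 0.553 m (too coarse); N = 6 gives 0.0553 m ≤ 0.20 m.

6 decimal places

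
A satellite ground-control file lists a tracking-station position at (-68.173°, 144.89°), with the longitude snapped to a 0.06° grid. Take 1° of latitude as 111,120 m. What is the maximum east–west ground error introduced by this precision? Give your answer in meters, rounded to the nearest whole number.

With a 0.06° grid the true value lies within half a step, ±0.06°/2 = ±0.03°, of the stored one.
At latitude 68.173° a degree of longitude spans 111120 m × cos 68.173° = 111120 × 0.3718 ≈ 41315 m.
So at most 0.03° × 41315 ≈ 1239.45 m east–west.

1239 meters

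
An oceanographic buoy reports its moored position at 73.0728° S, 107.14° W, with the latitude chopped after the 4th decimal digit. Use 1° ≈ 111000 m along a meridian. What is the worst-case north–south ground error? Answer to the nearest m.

Truncating at 4 decimal places can drop up to a full unit in the last place, so the latitude may be off by as much as 0.0001°.
Along the meridian that is 0.0001° × 111000 m/° = 11.1 m.

11 m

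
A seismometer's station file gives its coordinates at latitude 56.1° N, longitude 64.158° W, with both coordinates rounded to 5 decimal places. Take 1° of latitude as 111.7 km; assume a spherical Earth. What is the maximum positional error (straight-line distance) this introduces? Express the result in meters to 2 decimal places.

Rounding to 5 decimal places leaves each coordinate within ±5e-06° of the true value.
North–south component: 5e-06° × 111700 = 0.5585 m.
E–W at 56.1°: 5e-06° × 111700 × cos 56.1° = 5e-06 × 111700 × 0.5577 ≈ 0.311501 m.
Worst case both components are at the extreme and orthogonal: √(0.5585² + 0.311501²) ≈ 0.639496 m.

0.64 meters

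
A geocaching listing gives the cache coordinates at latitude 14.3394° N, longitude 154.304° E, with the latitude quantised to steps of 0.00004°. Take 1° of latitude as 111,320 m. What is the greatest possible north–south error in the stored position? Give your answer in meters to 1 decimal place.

With a 0.00004° grid the true value lies within half a step, ±0.00004°/2 = ±2e-05°, of the stored one.
So the N–S error is at most 2e-05 × 111320 = 2.2264 m.

2.2 meters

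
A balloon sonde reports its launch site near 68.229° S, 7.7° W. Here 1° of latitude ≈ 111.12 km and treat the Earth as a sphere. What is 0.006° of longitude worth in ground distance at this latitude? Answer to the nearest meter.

247 meters

0.006° of longitude at 68.229° is 0.006 × 111120 × cos 68.229° ≈ 0.006 × 41214.2 = 247.285 m.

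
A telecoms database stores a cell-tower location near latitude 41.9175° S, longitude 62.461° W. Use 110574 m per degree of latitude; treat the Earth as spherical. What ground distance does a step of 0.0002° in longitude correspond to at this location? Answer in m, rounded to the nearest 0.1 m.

16.5 m

0.0002° of longitude at 41.9175° is 0.0002 × 110574 × cos 41.9175° ≈ 0.0002 × 82278.9 = 16.4558 m.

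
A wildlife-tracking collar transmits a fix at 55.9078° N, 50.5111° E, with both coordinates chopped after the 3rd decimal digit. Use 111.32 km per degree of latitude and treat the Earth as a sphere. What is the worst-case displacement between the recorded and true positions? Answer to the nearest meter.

Truncating at 3 decimal places can drop up to a full unit in the last place, so each coordinate may be off by as much as 0.001°.
Latitude error → 0.001 × 111320 = 111.32 m along the meridian.
Longitude error → 0.001 × 111320 × cos 55.9078° = 0.001 × 111320 × 0.5605 ≈ 62.3978 m.
The two errors are perpendicular, so the maximum displacement is √(111.32² + 62.3978²) ≈ 127.615 m.

128 meters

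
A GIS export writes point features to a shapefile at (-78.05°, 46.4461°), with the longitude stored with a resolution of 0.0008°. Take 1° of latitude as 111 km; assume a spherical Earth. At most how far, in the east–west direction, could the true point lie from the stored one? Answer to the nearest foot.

30 feet

With a 0.0008° grid the true value lies within half a step, ±0.0008°/2 = ±0.0004°, of the stored one.
At latitude 78.05° a degree of longitude spans 111000 m × cos 78.05° = 111000 × 0.2071 ≈ 22983.4 m.
So at most 0.0004° × 22983.4 ≈ 9.19338 m east–west.
In feet: 9.19338 m ÷ 0.3048 ≈ 30.162 ft.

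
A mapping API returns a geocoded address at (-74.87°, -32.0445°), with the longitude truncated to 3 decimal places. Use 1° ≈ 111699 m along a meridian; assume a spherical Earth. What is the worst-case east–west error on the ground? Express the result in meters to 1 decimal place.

Truncating at 3 decimal places can drop up to a full unit in the last place, so the longitude may be off by as much as 0.001°.
One degree of longitude at 74.87° is 111699 × cos 74.87° ≈ 111699 × 0.2610 = 29154.6 m.
East–west error: 0.001° × 29154.6 m/° ≈ 29.1546 m.

29.2 meters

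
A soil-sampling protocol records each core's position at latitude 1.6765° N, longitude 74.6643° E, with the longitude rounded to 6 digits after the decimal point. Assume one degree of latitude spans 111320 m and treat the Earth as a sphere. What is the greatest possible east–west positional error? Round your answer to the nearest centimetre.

Rounding to 6 decimal places leaves the longitude within ±5e-07° of the true value.
At latitude 1.6765° a degree of longitude spans 111320 m × cos 1.6765° = 111320 × 0.9996 ≈ 111272 m.
Maximum E–W displacement: 5e-07 × 111272 = 0.0556362 m.
That is 0.0556362 m = 5.5636 cm.

6 centimetres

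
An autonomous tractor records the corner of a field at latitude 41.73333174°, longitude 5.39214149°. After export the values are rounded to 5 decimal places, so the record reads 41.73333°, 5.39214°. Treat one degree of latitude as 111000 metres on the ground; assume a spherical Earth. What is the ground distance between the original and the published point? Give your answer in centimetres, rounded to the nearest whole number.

Δlat = 41.73333174 − 41.73333 = +0.00000174°; Δlon = 5.39214149 − 5.39214 = +0.00000149°.
N–S: 0.00000174° × 111000 m/° = 0.19314 m.
E–W at 41.7333°: 0.00000149° × 111000 × cos 41.7333° = 0.00000149 × 111000 × 0.7463 ≈ 0.123422 m.
Distance: √(0.19314² + 0.123422²) ≈ 0.229208 m.
That is 0.229208 m = 22.921 cm.

23 centimetres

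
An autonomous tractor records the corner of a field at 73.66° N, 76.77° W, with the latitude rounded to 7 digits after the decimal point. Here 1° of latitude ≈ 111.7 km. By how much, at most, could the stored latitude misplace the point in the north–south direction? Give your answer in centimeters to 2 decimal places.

0.56 centimeters

Rounding to 7 decimal places leaves the latitude within ±5e-08° of the true value.
Along the meridian that is 5e-08° × 111700 m/° = 0.005585 m.
That is 0.005585 m = 0.5585 cm.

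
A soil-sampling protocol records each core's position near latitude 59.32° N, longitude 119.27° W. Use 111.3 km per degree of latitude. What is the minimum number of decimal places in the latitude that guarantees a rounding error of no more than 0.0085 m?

One degree of latitude covers 111300 m.
With N decimal places the half-ulp bound is 0.5·10⁻ᴺ°, or 0.5·10⁻ᴺ × 111300 m on the ground.
Setting 55650 × 10⁻ᴺ ≤ 0.0085 gives 10ᴺ ≥ 6.547e+06, i.e. N ≥ 6.82.
So 7 decimal places suffice (0.00556 m); 6 would allow up to 0.0556 m.

7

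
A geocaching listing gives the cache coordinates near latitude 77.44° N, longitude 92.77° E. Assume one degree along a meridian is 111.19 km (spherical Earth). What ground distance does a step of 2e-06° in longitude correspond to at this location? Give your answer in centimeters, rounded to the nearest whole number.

5 centimeters

One degree of longitude here spans 111190 × cos 77.44° = 111190 × 0.2175 ≈ 24179.6 m; 2e-06° of that is 0.0483592 m.
That is 0.0483592 m = 4.8359 cm.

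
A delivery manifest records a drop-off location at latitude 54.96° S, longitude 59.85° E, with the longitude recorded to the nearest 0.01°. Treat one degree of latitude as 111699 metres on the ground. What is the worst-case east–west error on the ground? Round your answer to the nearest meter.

321 meters

Rounding to 2 decimal places leaves the longitude within ±0.005° of the true value.
One degree of longitude at 54.96° is 111699 × cos 54.96° ≈ 111699 × 0.5741 = 64131.8 m.
Maximum E–W displacement: 0.005 × 64131.8 = 320.659 m.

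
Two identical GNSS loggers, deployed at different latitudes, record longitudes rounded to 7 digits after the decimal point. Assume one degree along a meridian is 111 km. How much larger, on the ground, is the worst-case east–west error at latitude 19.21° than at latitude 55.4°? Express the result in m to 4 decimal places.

0.0021 m

Rounding to 7 decimal places leaves the longitude within ±5e-08° of the true value.
Error at 19.21° = 5e-08° × 111000 × cos 19.21° ≈ 0.00555 × 0.9443 = 0.005241 m.
Error at 55.4° = 5e-08° × 111000 × cos 55.4° ≈ 0.00555 × 0.5678 = 0.0031515 m.
Difference: 0.005241 − 0.0031515 = 0.0020894 m.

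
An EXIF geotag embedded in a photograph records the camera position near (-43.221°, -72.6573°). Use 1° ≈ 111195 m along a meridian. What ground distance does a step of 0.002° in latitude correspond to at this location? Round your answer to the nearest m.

Along a meridian 0.002° is 0.002 × 111195 = 222.39 m.

222 m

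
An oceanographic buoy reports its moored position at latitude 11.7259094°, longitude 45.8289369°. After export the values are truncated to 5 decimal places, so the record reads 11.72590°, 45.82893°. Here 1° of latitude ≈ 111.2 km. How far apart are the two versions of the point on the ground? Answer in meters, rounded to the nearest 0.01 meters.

Δlat = 11.7259094 − 11.72590 = +0.0000094°; Δlon = 45.8289369 − 45.82893 = +0.0000069°.
North–south shift: 0.0000094 × 111200 = 1.04528 m.
East–west at this latitude: 0.0000069° × 111200 × cos 11.7259° ≈ 0.0000069 × 108879 = 0.751268 m.
Combined displacement = (1.04528² + 0.751268²)^½ ≈ 1.28725 m.

1.29 meters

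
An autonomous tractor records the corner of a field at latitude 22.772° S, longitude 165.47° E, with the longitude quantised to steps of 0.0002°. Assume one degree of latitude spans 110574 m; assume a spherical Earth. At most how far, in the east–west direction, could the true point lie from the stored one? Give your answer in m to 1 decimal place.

With a 0.0002° grid the true value lies within half a step, ±0.0002°/2 = ±0.0001°, of the stored one.
Parallels shrink by cos φ, so at 22.772° a degree of longitude is 110574 × 0.9221 ≈ 101955 m.
So at most 0.0001° × 101955 ≈ 10.1955 m east–west.

10.2 m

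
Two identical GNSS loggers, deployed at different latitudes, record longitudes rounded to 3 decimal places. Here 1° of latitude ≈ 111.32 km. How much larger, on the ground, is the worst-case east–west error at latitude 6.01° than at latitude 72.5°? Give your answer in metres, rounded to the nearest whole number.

Rounding to 3 decimal places leaves the longitude within ±0.0005° of the true value.
Error at 6.01° = 0.0005° × 111320 × cos 6.01° ≈ 55.66 × 0.9945 = 55.354 m.
Error at 72.5° = 0.0005° × 111320 × cos 72.5° ≈ 55.66 × 0.3007 = 16.737 m.
So the lower-latitude error exceeds the higher by 55.354 − 16.737 = 38.617 m.

39 metres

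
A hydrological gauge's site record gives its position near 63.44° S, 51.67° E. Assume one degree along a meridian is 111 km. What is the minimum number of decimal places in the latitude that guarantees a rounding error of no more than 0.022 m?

One degree of latitude covers 111000 m.
With N decimal places the half-ulp bound is 0.5·10⁻ᴺ°, or 0.5·10⁻ᴺ × 111000 m on the ground.
Need 0.5 × 111000 × 10⁻ᴺ ≤ 0.022 → 10⁻ᴺ ≤ 3.964e-07, so N ≥ 6.40.
So 7 decimal places suffice (0.00555 m); 6 would allow up to 0.0555 m.

7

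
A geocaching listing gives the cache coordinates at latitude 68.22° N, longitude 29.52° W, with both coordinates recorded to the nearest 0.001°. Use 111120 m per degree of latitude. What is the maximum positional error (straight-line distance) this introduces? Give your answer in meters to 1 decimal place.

59.3 meters

Rounding to 3 decimal places leaves each coordinate within ±0.0005° of the true value.
Latitude error → 0.0005 × 111120 = 55.56 m along the meridian.
Longitude error → 0.0005 × 111120 × cos 68.22° = 0.0005 × 111120 × 0.3710 ≈ 20.6152 m.
Combining orthogonally: (55.56² + 20.6152²)^½ ≈ 59.2613 m.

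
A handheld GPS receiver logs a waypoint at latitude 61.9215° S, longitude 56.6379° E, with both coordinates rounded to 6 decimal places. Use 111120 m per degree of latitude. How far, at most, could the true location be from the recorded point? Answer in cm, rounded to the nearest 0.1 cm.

Rounding to 6 decimal places leaves each coordinate within ±5e-07° of the true value.
Latitude error → 5e-07 × 111120 = 0.05556 m along the meridian.
Longitude error → 5e-07 × 111120 × cos 61.9215° = 5e-07 × 111120 × 0.4707 ≈ 0.026151 m.
Worst case both components are at the extreme and orthogonal: √(0.05556² + 0.026151²) ≈ 0.0614068 m.
That is 0.0614068 m = 6.1407 cm.

6.1 cm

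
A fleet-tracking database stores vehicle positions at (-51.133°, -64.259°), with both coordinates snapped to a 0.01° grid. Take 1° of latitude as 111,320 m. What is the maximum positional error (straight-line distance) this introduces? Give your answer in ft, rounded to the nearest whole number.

With a 0.01° grid the true value lies within half a step, ±0.01°/2 = ±0.005°, of the stored one.
N–S: 0.005° × 111320 m/° = 556.6 m.
E–W at 51.133°: 0.005° × 111320 × cos 51.133° = 0.005 × 111320 × 0.6275 ≈ 349.275 m.
Worst case both components are at the extreme and orthogonal: √(556.6² + 349.275²) ≈ 657.112 m.
Converting: 657.112 m × 3.2808 ft/m ≈ 2155.9 ft.

2156 ft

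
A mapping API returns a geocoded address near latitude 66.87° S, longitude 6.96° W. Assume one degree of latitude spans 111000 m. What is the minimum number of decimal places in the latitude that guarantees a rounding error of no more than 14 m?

One degree of latitude covers 111000 m.
With N decimal places the half-ulp bound is 0.5·10⁻ᴺ°, or 0.5·10⁻ᴺ × 111000 m on the ground.
Setting 55500 × 10⁻ᴺ ≤ 14 gives 10ᴺ ≥ 3964, i.e. N ≥ 3.60.
N = 3 would give 55.5 m (too coarse); N = 4 gives 5.55 m ≤ 14 m.

4 decimal places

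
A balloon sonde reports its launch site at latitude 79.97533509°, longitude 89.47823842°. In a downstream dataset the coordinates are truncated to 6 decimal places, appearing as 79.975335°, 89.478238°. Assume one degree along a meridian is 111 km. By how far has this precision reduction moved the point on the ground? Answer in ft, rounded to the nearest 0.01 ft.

Δlat = 79.97533509 − 79.975335 = +0.00000009°; Δlon = 89.47823842 − 89.478238 = +0.00000042°.
N–S: 0.00000009° × 111000 m/° = 0.00999 m.
East–west at this latitude: 0.00000042° × 111000 × cos 79.9753° ≈ 0.00000042 × 19322 = 0.00811524 m.
Hypotenuse of the two orthogonal shifts: √(0.00999² + 0.00811524²) = 0.0128708 m.
In feet: 0.0128708 m ÷ 0.3048 ≈ 0.042227 ft.

0.04 ft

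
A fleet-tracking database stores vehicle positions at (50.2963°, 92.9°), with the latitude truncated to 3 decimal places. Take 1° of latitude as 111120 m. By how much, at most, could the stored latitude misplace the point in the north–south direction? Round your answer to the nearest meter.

111 meters

Truncating at 3 decimal places can drop up to a full unit in the last place, so the latitude may be off by as much as 0.001°.
Along the meridian that is 0.001° × 111120 m/° = 111.12 m.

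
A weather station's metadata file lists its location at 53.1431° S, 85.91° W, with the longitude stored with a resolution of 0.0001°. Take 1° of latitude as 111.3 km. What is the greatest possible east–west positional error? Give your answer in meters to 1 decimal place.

3.3 meters

With a 0.0001° grid the true value lies within half a step, ±0.0001°/2 = ±5e-05°, of the stored one.
One degree of longitude at 53.1431° is 111300 × cos 53.1431° ≈ 111300 × 0.5998 = 66759.8 m.
So at most 5e-05° × 66759.8 ≈ 3.33799 m east–west.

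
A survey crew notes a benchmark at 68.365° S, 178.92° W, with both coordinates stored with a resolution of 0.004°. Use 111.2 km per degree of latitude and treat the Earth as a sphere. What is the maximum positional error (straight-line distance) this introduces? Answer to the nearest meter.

237 meters

With a 0.004° grid the true value lies within half a step, ±0.004°/2 = ±0.002°, of the stored one.
Latitude error → 0.002 × 111200 = 222.4 m along the meridian.
E–W at 68.365°: 0.002° × 111200 × cos 68.365° = 0.002 × 111200 × 0.3687 ≈ 81.9972 m.
Combining orthogonally: (222.4² + 81.9972²)^½ ≈ 237.034 m.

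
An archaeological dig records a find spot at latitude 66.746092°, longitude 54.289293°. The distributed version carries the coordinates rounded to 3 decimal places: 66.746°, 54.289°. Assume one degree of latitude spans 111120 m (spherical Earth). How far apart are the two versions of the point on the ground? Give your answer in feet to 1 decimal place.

53.9 feet

Δlat = 66.746092 − 66.746 = +0.000092°; Δlon = 54.289293 − 54.289 = +0.000293°.
N–S: 0.000092° × 111120 m/° = 10.223 m.
E–W at 66.746°: 0.000293° × 111120 × cos 66.746° = 0.000293 × 111120 × 0.3948 ≈ 12.8542 m.
Distance: √(10.223² + 12.8542²) ≈ 16.4238 m.
In feet: 16.4238 m ÷ 0.3048 ≈ 53.884 ft.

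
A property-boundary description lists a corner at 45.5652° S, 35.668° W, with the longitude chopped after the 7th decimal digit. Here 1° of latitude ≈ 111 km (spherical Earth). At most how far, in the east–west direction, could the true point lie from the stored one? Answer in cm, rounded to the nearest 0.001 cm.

Truncating at 7 decimal places can drop up to a full unit in the last place, so the longitude may be off by as much as 1e-07°.
At latitude 45.5652° a degree of longitude spans 111000 m × cos 45.5652° = 111000 × 0.7001 ≈ 77710.8 m.
So at most 1e-07° × 77710.8 ≈ 0.00777108 m east–west.
That is 0.00777108 m = 0.77711 cm.

0.777 cm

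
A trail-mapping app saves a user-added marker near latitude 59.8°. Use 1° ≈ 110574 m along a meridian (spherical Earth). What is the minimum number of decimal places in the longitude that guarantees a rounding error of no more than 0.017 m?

7 decimal places

At 59.8° one degree of longitude covers 110574 × cos 59.8° ≈ 110574 × 0.5030 ≈ 55620.9 m.
With N decimal places the half-ulp bound is 0.5·10⁻ᴺ°, or 0.5·10⁻ᴺ × 55620.9 m on the ground.
Setting 27810.5 × 10⁻ᴺ ≤ 0.017 gives 10ᴺ ≥ 1.636e+06, i.e. N ≥ 6.21.
At 6 places the error can reach 0.0278 m, but 7 places keeps it to 0.00278 m.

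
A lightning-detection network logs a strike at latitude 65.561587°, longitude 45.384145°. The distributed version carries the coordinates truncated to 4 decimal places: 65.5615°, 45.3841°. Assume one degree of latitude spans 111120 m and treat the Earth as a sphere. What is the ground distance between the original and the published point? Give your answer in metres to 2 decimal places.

Δlat = 65.561587 − 65.5615 = +0.000087°; Δlon = 45.384145 − 45.3841 = +0.000045°.
North–south shift: 0.000087 × 111120 = 9.66744 m.
E–W at 65.5615°: 0.000045° × 111120 × cos 65.5615° = 0.000045 × 111120 × 0.4137 ≈ 2.06875 m.
Distance: √(9.66744² + 2.06875²) ≈ 9.88631 m.

9.89 metres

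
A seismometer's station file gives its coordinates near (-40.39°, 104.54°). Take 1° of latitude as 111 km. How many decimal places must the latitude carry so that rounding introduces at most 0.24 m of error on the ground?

One degree of latitude covers 111000 m.
With N decimal places the half-ulp bound is 0.5·10⁻ᴺ°, or 0.5·10⁻ᴺ × 111000 m on the ground.
Setting 55500 × 10⁻ᴺ ≤ 0.24 gives 10ᴺ ≥ 2.312e+05, i.e. N ≥ 5.36.
N = 5 would give 0.555 m (too coarse); N = 6 gives 0.0555 m ≤ 0.24 m.

6 decimal places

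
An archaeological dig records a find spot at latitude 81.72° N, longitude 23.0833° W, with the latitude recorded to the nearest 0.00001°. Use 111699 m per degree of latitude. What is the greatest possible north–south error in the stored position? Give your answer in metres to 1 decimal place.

Rounding to 5 decimal places leaves the latitude within ±5e-06° of the true value.
So the N–S error is at most 5e-06 × 111699 = 0.558495 m.

0.6 metres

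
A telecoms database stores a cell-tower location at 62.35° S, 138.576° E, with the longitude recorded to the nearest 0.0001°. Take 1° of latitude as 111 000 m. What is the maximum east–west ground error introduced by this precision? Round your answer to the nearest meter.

Rounding to 4 decimal places leaves the longitude within ±5e-05° of the true value.
At latitude 62.35° a degree of longitude spans 111000 m × cos 62.35° = 111000 × 0.4641 ≈ 51511.7 m.
So at most 5e-05° × 51511.7 ≈ 2.57558 m east–west.

3 meters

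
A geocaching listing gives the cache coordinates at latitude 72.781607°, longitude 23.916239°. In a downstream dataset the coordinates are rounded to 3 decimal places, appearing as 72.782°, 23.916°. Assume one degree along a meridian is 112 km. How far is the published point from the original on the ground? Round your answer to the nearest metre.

45 metres

The latitude changed by -0.000393° and the longitude by +0.000239°.
N–S: -0.000393° × 112000 m/° = -44.016 m.
E–W at 72.782°: 0.000239° × 112000 × cos 72.782° = 0.000239 × 112000 × 0.2960 ≈ 7.92355 m.
Hypotenuse of the two orthogonal shifts: √(44.016² + 7.92355²) = 44.7235 m.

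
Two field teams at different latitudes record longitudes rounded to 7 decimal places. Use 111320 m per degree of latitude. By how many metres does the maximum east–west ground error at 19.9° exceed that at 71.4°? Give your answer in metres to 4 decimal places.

0.0035 metres

Rounding to 7 decimal places leaves the longitude within ±5e-08° of the true value.
Error at 19.9° = 5e-08° × 111320 × cos 19.9° ≈ 0.005566 × 0.9403 = 0.0052336 m.
At 71.4°: 5e-08° × 111320 × cos 71.4° = 5e-08 × 111320 × 0.3190 ≈ 0.0017753 m.
Difference: 0.0052336 − 0.0017753 = 0.0034583 m.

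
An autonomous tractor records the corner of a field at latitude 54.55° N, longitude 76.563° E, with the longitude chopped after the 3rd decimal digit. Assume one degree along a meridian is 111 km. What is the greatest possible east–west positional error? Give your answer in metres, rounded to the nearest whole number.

Truncating at 3 decimal places can drop up to a full unit in the last place, so the longitude may be off by as much as 0.001°.
One degree of longitude at 54.55° is 111000 × cos 54.55° ≈ 111000 × 0.5800 = 64379.1 m.
So at most 0.001° × 64379.1 ≈ 64.3791 m east–west.

64 metres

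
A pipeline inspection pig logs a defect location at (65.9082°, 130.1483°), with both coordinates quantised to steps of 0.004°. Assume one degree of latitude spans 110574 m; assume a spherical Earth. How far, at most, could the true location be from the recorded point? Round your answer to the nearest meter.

239 meters

With a 0.004° grid the true value lies within half a step, ±0.004°/2 = ±0.002°, of the stored one.
N–S: 0.002° × 110574 m/° = 221.148 m.
E–W at 65.9082°: 0.002° × 110574 × cos 65.9082° = 0.002 × 110574 × 0.4082 ≈ 90.2726 m.
Worst case both components are at the extreme and orthogonal: √(221.148² + 90.2726²) ≈ 238.863 m.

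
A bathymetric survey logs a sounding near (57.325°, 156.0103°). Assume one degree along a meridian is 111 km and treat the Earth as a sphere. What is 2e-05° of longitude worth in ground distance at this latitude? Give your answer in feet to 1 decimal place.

3.9 feet

At 57.325° a degree of longitude is 111000 × cos 57.325° ≈ 59925.9 m, so 2e-05° corresponds to 1.19852 m.
In feet: 1.19852 m ÷ 0.3048 ≈ 3.9321 ft.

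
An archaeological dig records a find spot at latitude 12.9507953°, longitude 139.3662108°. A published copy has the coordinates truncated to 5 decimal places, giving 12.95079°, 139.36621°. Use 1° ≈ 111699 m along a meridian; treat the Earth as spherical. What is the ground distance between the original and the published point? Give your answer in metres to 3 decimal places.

The latitude changed by +0.0000053° and the longitude by +0.0000008°.
N–S: 0.0000053° × 111699 m/° = 0.592005 m.
E–W at 12.9508°: 0.0000008° × 111699 × cos 12.9508° = 0.0000008 × 111699 × 0.9746 ≈ 0.0870862 m.
Combined displacement = (0.592005² + 0.0870862²)^½ ≈ 0.598376 m.

0.598 metres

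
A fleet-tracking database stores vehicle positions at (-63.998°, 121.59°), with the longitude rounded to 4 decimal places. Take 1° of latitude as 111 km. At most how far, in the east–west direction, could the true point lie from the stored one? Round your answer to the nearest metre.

2 metres

Rounding to 4 decimal places leaves the longitude within ±5e-05° of the true value.
Parallels shrink by cos φ, so at 63.998° a degree of longitude is 111000 × 0.4384 ≈ 48662.7 m.
East–west error: 5e-05° × 48662.7 m/° ≈ 2.43313 m.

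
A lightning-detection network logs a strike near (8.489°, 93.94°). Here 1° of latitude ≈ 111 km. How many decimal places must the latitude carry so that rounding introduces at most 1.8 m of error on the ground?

5 decimal places

One degree of latitude covers 111000 m.
N decimal places → at most half a unit in the last place, 0.5 × 10⁻ᴺ° = 111000/2 × 10⁻ᴺ m.
Setting 55500 × 10⁻ᴺ ≤ 1.8 gives 10ᴺ ≥ 3.083e+04, i.e. N ≥ 4.49.
N = 4 would give 5.55 m (too coarse); N = 5 gives 0.555 m ≤ 1.8 m.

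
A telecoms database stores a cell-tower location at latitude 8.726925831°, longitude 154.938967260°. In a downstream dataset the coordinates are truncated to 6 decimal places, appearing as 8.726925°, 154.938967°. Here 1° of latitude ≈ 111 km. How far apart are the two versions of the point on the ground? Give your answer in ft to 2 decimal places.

Δlat = 8.726925831 − 8.726925 = +0.000000831°; Δlon = 154.938967260 − 154.938967 = +0.000000260°.
North–south shift: 0.000000831 × 111000 = 0.092241 m.
E–W at 8.72692°: 0.000000260° × 111000 × cos 8.72692° = 0.000000260 × 111000 × 0.9884 ≈ 0.0285259 m.
Combined displacement = (0.092241² + 0.0285259²)^½ ≈ 0.0965512 m.
In feet: 0.0965512 m ÷ 0.3048 ≈ 0.31677 ft.

0.32 ft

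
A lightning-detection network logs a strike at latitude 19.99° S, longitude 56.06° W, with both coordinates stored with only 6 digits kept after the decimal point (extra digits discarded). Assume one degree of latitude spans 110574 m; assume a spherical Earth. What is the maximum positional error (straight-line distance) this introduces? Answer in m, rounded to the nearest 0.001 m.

Truncating at 6 decimal places can drop up to a full unit in the last place, so each coordinate may be off by as much as 1e-06°.
N–S: 1e-06° × 110574 m/° = 0.110574 m.
East–west component at 19.99°: 1e-06° × 110574 × cos 19.99° ≈ 1e-06 × 103912 ≈ 0.103912 m.
Worst case both components are at the extreme and orthogonal: √(0.110574² + 0.103912²) ≈ 0.151738 m.

0.152 m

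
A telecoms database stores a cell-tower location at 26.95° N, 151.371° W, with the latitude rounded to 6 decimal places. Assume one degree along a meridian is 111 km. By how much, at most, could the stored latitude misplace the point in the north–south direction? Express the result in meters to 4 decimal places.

Rounding to 6 decimal places leaves the latitude within ±5e-07° of the true value.
Along the meridian that is 5e-07° × 111000 m/° = 0.0555 m.

0.0555 meters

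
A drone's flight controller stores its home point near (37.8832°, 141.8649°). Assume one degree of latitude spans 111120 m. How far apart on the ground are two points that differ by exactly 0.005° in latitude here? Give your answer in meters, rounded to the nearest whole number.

556 meters

0.005° × 111120 m/° = 555.6 m.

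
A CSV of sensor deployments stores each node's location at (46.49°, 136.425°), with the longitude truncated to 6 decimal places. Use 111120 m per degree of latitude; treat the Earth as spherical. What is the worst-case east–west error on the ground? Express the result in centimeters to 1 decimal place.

Truncating at 6 decimal places can drop up to a full unit in the last place, so the longitude may be off by as much as 1e-06°.
One degree of longitude at 46.49° is 111120 × cos 46.49° ≈ 111120 × 0.6885 = 76504 m.
East–west error: 1e-06° × 76504 m/° ≈ 0.076504 m.
That is 0.076504 m = 7.6504 cm.

7.7 centimeters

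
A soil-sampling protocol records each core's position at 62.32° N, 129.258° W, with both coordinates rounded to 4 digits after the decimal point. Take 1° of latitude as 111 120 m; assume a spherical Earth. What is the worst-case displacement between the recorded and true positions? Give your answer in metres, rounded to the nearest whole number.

Rounding to 4 decimal places leaves each coordinate within ±5e-05° of the true value.
North–south component: 5e-05° × 111120 = 5.556 m.
Longitude error → 5e-05 × 111120 × cos 62.32° = 5e-05 × 111120 × 0.4645 ≈ 2.58095 m.
Combining orthogonally: (5.556² + 2.58095²)^½ ≈ 6.12621 m.

6 metres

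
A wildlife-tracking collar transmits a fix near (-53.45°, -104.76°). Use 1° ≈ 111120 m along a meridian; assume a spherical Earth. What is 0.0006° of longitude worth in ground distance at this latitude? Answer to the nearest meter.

At 53.45° a degree of longitude is 111120 × cos 53.45° ≈ 66174.6 m, so 0.0006° corresponds to 39.7048 m.

40 meters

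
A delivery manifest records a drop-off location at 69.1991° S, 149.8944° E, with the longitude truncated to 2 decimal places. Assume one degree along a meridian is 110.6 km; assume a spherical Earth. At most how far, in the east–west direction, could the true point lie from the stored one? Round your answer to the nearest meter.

Truncating at 2 decimal places can drop up to a full unit in the last place, so the longitude may be off by as much as 0.01°.
One degree of longitude at 69.1991° is 110600 × cos 69.1991° ≈ 110600 × 0.3551 = 39276.5 m.
East–west error: 0.01° × 39276.5 m/° ≈ 392.765 m.

393 meters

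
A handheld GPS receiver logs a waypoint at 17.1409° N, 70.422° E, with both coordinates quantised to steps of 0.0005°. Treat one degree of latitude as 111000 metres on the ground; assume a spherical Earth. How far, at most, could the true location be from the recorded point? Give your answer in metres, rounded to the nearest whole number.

38 metres

With a 0.0005° grid the true value lies within half a step, ±0.0005°/2 = ±0.00025°, of the stored one.
Latitude error → 0.00025 × 111000 = 27.75 m along the meridian.
Longitude error → 0.00025 × 111000 × cos 17.1409° = 0.00025 × 111000 × 0.9556 ≈ 26.5174 m.
Combining orthogonally: (27.75² + 26.5174²)^½ ≈ 38.3828 m.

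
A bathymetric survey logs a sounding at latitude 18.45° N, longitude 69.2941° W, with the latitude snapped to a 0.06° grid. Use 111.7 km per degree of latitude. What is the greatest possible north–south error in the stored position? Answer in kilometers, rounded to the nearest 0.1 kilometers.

With a 0.06° grid the true value lies within half a step, ±0.06°/2 = ±0.03°, of the stored one.
Along the meridian that is 0.03° × 111700 m/° = 3351 m.
That is 3351 m = 3.351 km.

3.4 kilometers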